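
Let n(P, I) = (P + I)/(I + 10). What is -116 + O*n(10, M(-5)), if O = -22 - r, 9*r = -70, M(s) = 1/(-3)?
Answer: -1172/9 ≈ -130.22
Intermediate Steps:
M(s) = -1/3
r = -70/9 (r = (1/9)*(-70) = -70/9 ≈ -7.7778)
O = -128/9 (O = -22 - 1*(-70/9) = -22 + 70/9 = -128/9 ≈ -14.222)
n(P, I) = (I + P)/(10 + I)
-116 + O*n(10, M(-5)) = -116 - 128*(-1/3 + 10)/(9*(10 - 1/3)) = -116 - 128*29/(9*29/3*3) = -116 - 128*29/(87*3) = -116 - 128/9*1 = -116 - 128/9 = -1172/9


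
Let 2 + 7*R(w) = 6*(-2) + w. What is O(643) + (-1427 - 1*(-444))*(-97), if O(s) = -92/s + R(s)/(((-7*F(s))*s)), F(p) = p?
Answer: 1931713105078/20259001 ≈ 95351.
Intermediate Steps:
R(w) = -2 + w/7 (R(w) = -2/7 + (6*(-2) + w)/7 = -2/7 + (-12 + w)/7 = -2/7 + (-12/7 + w/7) = -2 + w/7)
O(s) = -92/s - (-2 + s/7)/(7*s**2) (O(s) = -92/s + (-2 + s/7)/(((-7*s)*s)) = -92/s + (-2 + s/7)/((-7*s**2)) = -92/s + (-2 + s/7)*(-1/(7*s**2)) = -92/s - (-2 + s/7)/(7*s**2))
O(643) + (-1427 - 1*(-444))*(-97) = (1/49)*(14 - 4509*643)/643**2 + (-1427 - 1*(-444))*(-97) = (1/49)*(1/413449)*(14 - 2899287) + (-1427 + 444)*(-97) = (1/49)*(1/413449)*(-2899273) - 983*(-97) = -2899273/20259001 + 95351 = 1931713105078/20259001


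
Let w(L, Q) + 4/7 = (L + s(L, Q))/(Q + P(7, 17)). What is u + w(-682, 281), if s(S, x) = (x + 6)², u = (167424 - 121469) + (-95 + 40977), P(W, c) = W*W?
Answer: 67054653/770 ≈ 87084.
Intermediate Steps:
P(W, c) = W²
u = 86837 (u = 45955 + 40882 = 86837)
s(S, x) = (6 + x)²
w(L, Q) = -4/7 + (L + (6 + Q)²)/(49 + Q) (w(L, Q) = -4/7 + (L + (6 + Q)²)/(Q + 7²) = -4/7 + (L + (6 + Q)²)/(Q + 49) = -4/7 + (L + (6 + Q)²)/(49 + Q))
u + w(-682, 281) = 86837 + (8 - 682 + 281² + (80/7)*281)/(49 + 281) = 86837 + (8 - 682 + 78961 + 22480/7)/330 = 86837 + (1/330)*(570489/7) = 86837 + 190163/770 = 67054653/770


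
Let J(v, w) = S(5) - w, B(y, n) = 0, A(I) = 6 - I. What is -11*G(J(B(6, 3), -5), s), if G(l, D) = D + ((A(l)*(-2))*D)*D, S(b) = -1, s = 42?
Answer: 77154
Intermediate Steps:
J(v, w) = -1 - w
G(l, D) = D + D**2*(-12 + 2*l) (G(l, D) = D + (((6 - l)*(-2))*D)*D = D + ((-12 + 2*l)*D)*D = D + (D*(-12 + 2*l))*D = D + D**2*(-12 + 2*l))
-11*G(J(B(6, 3), -5), s) = -462*(1 - 12*42 + 2*42*(-1 - 1*(-5))) = -462*(1 - 504 + 2*42*(-1 + 5)) = -462*(1 - 504 + 2*42*4) = -462*(1 - 504 + 336) = -462*(-167) = -11*(-7014) = 77154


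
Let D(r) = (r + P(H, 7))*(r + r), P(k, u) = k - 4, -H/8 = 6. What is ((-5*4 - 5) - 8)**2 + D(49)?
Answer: 795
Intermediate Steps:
H = -48 (H = -8*6 = -48)
P(k, u) = -4 + k
D(r) = 2*r*(-52 + r) (D(r) = (r + (-4 - 48))*(r + r) = (r - 52)*(2*r) = (-52 + r)*(2*r) = 2*r*(-52 + r))
((-5*4 - 5) - 8)**2 + D(49) = ((-5*4 - 5) - 8)**2 + 2*49*(-52 + 49) = ((-20 - 5) - 8)**2 + 2*49*(-3) = (-25 - 8)**2 - 294 = (-33)**2 - 294 = 1089 - 294 = 795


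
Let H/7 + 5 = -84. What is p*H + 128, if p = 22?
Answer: -13578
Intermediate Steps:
H = -623 (H = -35 + 7*(-84) = -35 - 588 = -623)
p*H + 128 = 22*(-623) + 128 = -13706 + 128 = -13578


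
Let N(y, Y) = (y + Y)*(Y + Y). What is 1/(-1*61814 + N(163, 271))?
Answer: 1/173414 ≈ 5.7665e-6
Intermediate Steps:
N(y, Y) = 2*Y*(Y + y) (N(y, Y) = (Y + y)*(2*Y) = 2*Y*(Y + y))
1/(-1*61814 + N(163, 271)) = 1/(-1*61814 + 2*271*(271 + 163)) = 1/(-61814 + 2*271*434) = 1/(-61814 + 235228) = 1/173414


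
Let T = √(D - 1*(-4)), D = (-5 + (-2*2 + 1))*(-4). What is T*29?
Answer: 174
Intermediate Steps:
D = 32 (D = (-5 + (-4 + 1))*(-4) = (-5 - 3)*(-4) = -8*(-4) = 32)
T = 6 (T = √(32 - 1*(-4)) = √(32 + 4) = √36 = 6)
T*29 = 6*29 = 174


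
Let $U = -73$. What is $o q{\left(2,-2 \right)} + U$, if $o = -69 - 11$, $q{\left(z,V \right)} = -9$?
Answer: $647$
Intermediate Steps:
$o = -80$ ($o = -69 - 11 = -80$)
$o q{\left(2,-2 \right)} + U = \left(-80\right) \left(-9\right) - 73 = 720 - 73 = 647$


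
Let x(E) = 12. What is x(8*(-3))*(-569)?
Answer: -6828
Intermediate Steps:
x(8*(-3))*(-569) = 12*(-569) = -6828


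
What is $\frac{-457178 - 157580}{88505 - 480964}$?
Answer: $\frac{614758}{392459} \approx 1.5664$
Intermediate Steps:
$\frac{-457178 - 157580}{88505 - 480964} = - \frac{614758}{-392459} = \left(-614758\right) \left(- \frac{1}{392459}\right) = \frac{614758}{392459}$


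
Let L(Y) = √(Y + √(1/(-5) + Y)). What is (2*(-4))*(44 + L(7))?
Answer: -352 - 8*5^(¾)*√(√34 + 7*√5)/5 ≈ -376.80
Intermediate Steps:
L(Y) = √(Y + √(-⅕ + Y))
(2*(-4))*(44 + L(7)) = (2*(-4))*(44 + 5^(¾)*√(√(-1 + 5*7) + 7*√5)/5) = -8*(44 + 5^(¾)*√(√(-1 + 35) + 7*√5)/5) = -8*(44 + 5^(¾)*√(√34 + 7*√5)/5) = -352 - 8*5^(¾)*√(√34 + 7*√5)/5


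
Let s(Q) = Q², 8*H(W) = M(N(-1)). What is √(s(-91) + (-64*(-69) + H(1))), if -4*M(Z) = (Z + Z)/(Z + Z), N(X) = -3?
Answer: √812606/8 ≈ 112.68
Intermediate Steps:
M(Z) = -¼ (M(Z) = -(Z + Z)/(4*(Z + Z)) = -2*Z/(4*(2*Z)) = -2*Z*1/(2*Z)/4 = -¼*1 = -¼)
H(W) = -1/32 (H(W) = (⅛)*(-¼) = -1/32)
√(s(-91) + (-64*(-69) + H(1))) = √((-91)² + (-64*(-69) - 1/32)) = √(8281 + (4416 - 1/32)) = √(8281 + 141311/32) = √(406303/32) = √812606/8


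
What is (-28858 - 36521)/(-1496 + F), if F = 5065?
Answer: -65379/3569 ≈ -18.319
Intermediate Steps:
(-28858 - 36521)/(-1496 + F) = (-28858 - 36521)/(-1496 + 5065) = -65379/3569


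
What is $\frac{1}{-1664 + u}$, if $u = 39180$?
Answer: $\frac{1}{37516} \approx 2.6655 \cdot 10^{-5}$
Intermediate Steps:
$\frac{1}{-1664 + u} = \frac{1}{-1664 + 39180} = \frac{1}{37516}$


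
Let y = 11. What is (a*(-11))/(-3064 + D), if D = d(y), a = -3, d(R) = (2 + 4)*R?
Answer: -33/2998 ≈ -0.011007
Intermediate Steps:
d(R) = 6*R
D = 66 (D = 6*11 = 66)
(a*(-11))/(-3064 + D) = (-3*(-11))/(-3064 + 66) = 33/(-2998) = -1/2998*33 = -33/2998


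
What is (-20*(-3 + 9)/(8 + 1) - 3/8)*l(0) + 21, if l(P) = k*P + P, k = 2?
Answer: 21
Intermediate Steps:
l(P) = 3*P (l(P) = 2*P + P = 3*P)
(-20*(-3 + 9)/(8 + 1) - 3/8)*l(0) + 21 = (-20*(-3 + 9)/(8 + 1) - 3/8)*(3*0) + 21 = (-20/(9/6) - 3*⅛)*0 + 21 = (-20/(9*(⅙)) - 3/8)*0 + 21 = (-20/3/2 - 3/8)*0 + 21 = (-20*⅔ - 3/8)*0 + 21 = (-40/3 - 3/8)*0 + 21 = -329/24*0 + 21 = 0 + 21 = 21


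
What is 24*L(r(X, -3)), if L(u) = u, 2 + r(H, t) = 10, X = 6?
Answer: 192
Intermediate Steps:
r(H, t) = 8 (r(H, t) = -2 + 10 = 8)
24*L(r(X, -3)) = 24*8 = 192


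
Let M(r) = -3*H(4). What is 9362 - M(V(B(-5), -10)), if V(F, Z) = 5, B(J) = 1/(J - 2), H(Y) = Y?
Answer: 9374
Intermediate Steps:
B(J) = 1/(-2 + J)
M(r) = -12 (M(r) = -3*4 = -12)
9362 - M(V(B(-5), -10)) = 9362 - 1*(-12) = 9362 + 12 = 9374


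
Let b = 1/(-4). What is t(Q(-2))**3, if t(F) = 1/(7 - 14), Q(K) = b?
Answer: -1/343 ≈ -0.0029155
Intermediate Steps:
b = -1/4 ≈ -0.25000
Q(K) = -1/4
t(F) = -1/7 (t(F) = 1/(-7) = -1/7)
t(Q(-2))**3 = (-1/7)**3 = -1/343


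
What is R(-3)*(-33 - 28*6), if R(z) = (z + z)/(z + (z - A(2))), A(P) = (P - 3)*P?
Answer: -603/2 ≈ -301.50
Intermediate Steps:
A(P) = P*(-3 + P) (A(P) = (-3 + P)*P = P*(-3 + P))
R(z) = 2*z/(2 + 2*z) (R(z) = (z + z)/(z + (z - 2*(-3 + 2))) = (2*z)/(z + (z - 2*(-1))) = (2*z)/(z + (z - 1*(-2))) = (2*z)/(z + (z + 2)) = (2*z)/(z + (2 + z)) = (2*z)/(2 + 2*z) = 2*z/(2 + 2*z))
R(-3)*(-33 - 28*6) = (-3/(1 - 3))*(-33 - 28*6) = (-3/(-2))*(-33 - 168) = -3*(-1/2)*(-201) = (3/2)*(-201) = -603/2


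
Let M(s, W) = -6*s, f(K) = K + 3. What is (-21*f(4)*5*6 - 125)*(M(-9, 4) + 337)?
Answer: -1773185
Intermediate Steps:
f(K) = 3 + K
(-21*f(4)*5*6 - 125)*(M(-9, 4) + 337) = (-21*(3 + 4)*5*6 - 125)*(-6*(-9) + 337) = (-21*7*5*6 - 125)*(54 + 337) = (-735*6 - 125)*391 = (-21*210 - 125)*391 = (-4410 - 125)*391 = -4535*391 = -1773185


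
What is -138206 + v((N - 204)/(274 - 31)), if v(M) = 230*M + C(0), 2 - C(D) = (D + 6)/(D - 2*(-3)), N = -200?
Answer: -33676735/243 ≈ -1.3859e+5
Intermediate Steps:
C(D) = 1 (C(D) = 2 - (D + 6)/(D - 2*(-3)) = 2 - (6 + D)/(D + 6) = 2 - (6 + D)/(6 + D) = 2 - 1*1 = 2 - 1 = 1)
v(M) = 1 + 230*M (v(M) = 230*M + 1 = 1 + 230*M)
-138206 + v((N - 204)/(274 - 31)) = -138206 + (1 + 230*((-200 - 204)/(274 - 31))) = -138206 + (1 + 230*(-404/243)) = -138206 + (1 - 92920/243) = -138206 - 92677/243 = -33676735/243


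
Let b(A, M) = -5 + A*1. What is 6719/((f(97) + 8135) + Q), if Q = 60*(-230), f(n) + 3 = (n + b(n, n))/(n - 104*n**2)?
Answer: -939161663/792256063 ≈ -1.1854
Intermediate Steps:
b(A, M) = -5 + A
f(n) = -3 + (-5 + 2*n)/(n - 104*n**2) (f(n) = -3 + (n + (-5 + n))/(n - 104*n**2) = -3 + (-5 + 2*n)/(n - 104*n**2))
Q = -13800
6719/((f(97) + 8135) + Q) = 6719/(((5 + 97 - 312*97**2)/(97*(-1 + 104*97)) + 8135) - 13800) = 6719/(((5 + 97 - 312*9409)/(97*(-1 + 10088)) + 8135) - 13800) = 6719/(((1/97)*(5 + 97 - 2935608)/10087 + 8135) - 13800) = 6719/(((1/97)*(1/10087)*(-2935506) + 8135) - 13800) = 6719/((-419358/139777 + 8135) - 13800) = 6719/(1136666537/139777 - 13800) = 6719/(-792256063/139777) = 6719*(-139777/792256063) = -939161663/792256063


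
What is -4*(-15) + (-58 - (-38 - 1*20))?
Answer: 60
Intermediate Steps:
-4*(-15) + (-58 - (-38 - 1*20)) = 60 + (-58 - (-38 - 20)) = 60 + (-58 - 1*(-58)) = 60 + (-58 + 58) = 60 + 0 = 60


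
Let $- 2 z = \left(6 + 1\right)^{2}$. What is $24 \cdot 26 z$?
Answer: $-15288$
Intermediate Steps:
$z = - \frac{49}{2}$ ($z = - \frac{\left(6 + 1\right)^{2}}{2} = - \frac{7^{2}}{2} = \left(- \frac{1}{2}\right) 49 = - \frac{49}{2} \approx -24.5$)
$24 \cdot 26 z = 24 \cdot 26 \left(- \frac{49}{2}\right) = 624 \left(- \frac{49}{2}\right) = -15288$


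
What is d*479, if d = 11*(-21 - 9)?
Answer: -158070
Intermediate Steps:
d = -330 (d = 11*(-30) = -330)
d*479 = -330*479 = -158070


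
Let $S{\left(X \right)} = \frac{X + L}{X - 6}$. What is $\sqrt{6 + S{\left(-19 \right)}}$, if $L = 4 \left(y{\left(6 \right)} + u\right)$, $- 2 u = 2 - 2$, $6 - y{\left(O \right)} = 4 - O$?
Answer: $\frac{\sqrt{137}}{5} \approx 2.3409$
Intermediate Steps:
$y{\left(O \right)} = 2 + O$ ($y{\left(O \right)} = 6 - \left(4 - O\right) = 6 + \left(-4 + O\right) = 2 + O$)
$u = 0$ ($u = - \frac{2 - 2}{2} = \left(- \frac{1}{2}\right) 0 = 0$)
$L = 32$ ($L = 4 \left(\left(2 + 6\right) + 0\right) = 4 \left(8 + 0\right) = 4 \cdot 8 = 32$)
$S{\left(X \right)} = \frac{32 + X}{-6 + X}$ ($S{\left(X \right)} = \frac{X + 32}{X - 6} = \frac{32 + X}{-6 + X}$)
$\sqrt{6 + S{\left(-19 \right)}} = \sqrt{6 + \frac{32 - 19}{-6 - 19}} = \sqrt{6 + \frac{1}{-25} \cdot 13} = \sqrt{6 - \frac{13}{25}} = \sqrt{\frac{137}{25}} = \frac{\sqrt{137}}{5}$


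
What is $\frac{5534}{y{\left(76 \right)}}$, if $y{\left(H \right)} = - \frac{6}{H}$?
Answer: $- \frac{210292}{3} \approx -70097.0$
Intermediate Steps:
$\frac{5534}{y{\left(76 \right)}} = \frac{5534}{\left(-6\right) \frac{1}{76}} = \frac{5534}{- \frac{3}{38}} = 5534 \left(- \frac{38}{3}\right) = - \frac{210292}{3}$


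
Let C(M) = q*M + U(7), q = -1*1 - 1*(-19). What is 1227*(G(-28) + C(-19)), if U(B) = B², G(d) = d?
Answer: -393867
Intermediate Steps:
q = 18 (q = -1 + 19 = 18)
C(M) = 49 + 18*M (C(M) = 18*M + 7² = 18*M + 49 = 49 + 18*M)
1227*(G(-28) + C(-19)) = 1227*(-28 + (49 + 18*(-19))) = 1227*(-28 + (49 - 342)) = 1227*(-28 - 293) = 1227*(-321) = -393867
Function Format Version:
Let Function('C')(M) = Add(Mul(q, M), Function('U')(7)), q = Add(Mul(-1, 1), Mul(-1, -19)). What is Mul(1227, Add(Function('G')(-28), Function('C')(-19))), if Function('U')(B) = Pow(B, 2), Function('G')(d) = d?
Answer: -393867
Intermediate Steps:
q = 18 (q = Add(-1, 19) = 18)
Function('C')(M) = Add(49, Mul(18, M)) (Function('C')(M) = Add(Mul(18, M), Pow(7, 2)) = Add(Mul(18, M), 49) = Add(49, Mul(18, M)))
Mul(1227, Add(Function('G')(-28), Function('C')(-19))) = Mul(1227, Add(-28, Add(49, Mul(18, -19)))) = Mul(1227, Add(-28, Add(49, -342))) = Mul(1227, Add(-28, -293)) = Mul(1227, -321) = -393867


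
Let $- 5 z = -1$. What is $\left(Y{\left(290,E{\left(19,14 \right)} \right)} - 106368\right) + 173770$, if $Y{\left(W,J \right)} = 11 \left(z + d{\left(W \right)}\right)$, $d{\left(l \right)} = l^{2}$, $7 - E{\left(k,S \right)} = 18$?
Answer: $\frac{4962521}{5} \approx 9.925 \cdot 10^{5}$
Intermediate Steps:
$z = \frac{1}{5}$ ($z = \left(- \frac{1}{5}\right) \left(-1\right) = \frac{1}{5} \approx 0.2$)
$E{\left(k,S \right)} = -11$ ($E{\left(k,S \right)} = 7 - 18 = -11$)
$Y{\left(W,J \right)} = \frac{11}{5} + 11 W^{2}$ ($Y{\left(W,J \right)} = 11 \left(\frac{1}{5} + W^{2}\right) = \frac{11}{5} + 11 W^{2}$)
$\left(Y{\left(290,E{\left(19,14 \right)} \right)} - 106368\right) + 173770 = \left(\left(\frac{11}{5} + 11 \cdot 290^{2}\right) - 106368\right) + 173770 = \left(\left(\frac{11}{5} + 11 \cdot 84100\right) - 106368\right) + 173770 = \left(\left(\frac{11}{5} + 925100\right) - 106368\right) + 173770 = \left(\frac{4625511}{5} - 106368\right) + 173770 = \frac{4093671}{5} + 173770 = \frac{4962521}{5}$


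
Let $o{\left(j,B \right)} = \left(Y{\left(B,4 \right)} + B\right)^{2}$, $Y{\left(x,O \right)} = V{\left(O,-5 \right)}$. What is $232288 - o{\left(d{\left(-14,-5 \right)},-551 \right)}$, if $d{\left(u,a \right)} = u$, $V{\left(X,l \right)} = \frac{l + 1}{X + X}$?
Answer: $- \frac{287457}{4} \approx -71864.0$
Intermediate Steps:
$V{\left(X,l \right)} = \frac{1 + l}{2 X}$
$Y{\left(x,O \right)} = - \frac{2}{O}$ ($Y{\left(x,O \right)} = \frac{1 - 5}{2 O} = \frac{1}{2} \frac{1}{O} \left(-4\right) = - \frac{2}{O}$)
$o{\left(j,B \right)} = \left(- \frac{1}{2} + B\right)^{2}$ ($o{\left(j,B \right)} = \left(- \frac{2}{4} + B\right)^{2} = \left(\left(-2\right) \frac{1}{4} + B\right)^{2} = \left(- \frac{1}{2} + B\right)^{2}$)
$232288 - o{\left(d{\left(-14,-5 \right)},-551 \right)} = 232288 - \frac{\left(-1 + 2 \left(-551\right)\right)^{2}}{4} = 232288 - \frac{\left(-1 - 1102\right)^{2}}{4} = 232288 - \frac{\left(-1103\right)^{2}}{4} = 232288 - \frac{1}{4} \cdot 1216609 = 232288 - \frac{1216609}{4} = - \frac{287457}{4}$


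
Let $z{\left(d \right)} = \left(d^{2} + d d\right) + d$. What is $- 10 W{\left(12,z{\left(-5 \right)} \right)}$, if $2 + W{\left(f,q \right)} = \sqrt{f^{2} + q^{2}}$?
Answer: $20 - 30 \sqrt{241} \approx -445.73$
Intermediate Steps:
$z{\left(d \right)} = d + 2 d^{2}$ ($z{\left(d \right)} = \left(d^{2} + d^{2}\right) + d = 2 d^{2} + d = d + 2 d^{2}$)
$W{\left(f,q \right)} = -2 + \sqrt{f^{2} + q^{2}}$
$- 10 W{\left(12,z{\left(-5 \right)} \right)} = - 10 \left(-2 + \sqrt{12^{2} + \left(- 5 \left(1 + 2 \left(-5\right)\right)\right)^{2}}\right) = - 10 \left(-2 + \sqrt{144 + \left(- 5 \left(1 - 10\right)\right)^{2}}\right) = - 10 \left(-2 + \sqrt{144 + \left(\left(-5\right) \left(-9\right)\right)^{2}}\right) = - 10 \left(-2 + \sqrt{144 + 45^{2}}\right) = - 10 \left(-2 + \sqrt{144 + 2025}\right) = - 10 \left(-2 + \sqrt{2169}\right) = - 10 \left(-2 + 3 \sqrt{241}\right) = 20 - 30 \sqrt{241}$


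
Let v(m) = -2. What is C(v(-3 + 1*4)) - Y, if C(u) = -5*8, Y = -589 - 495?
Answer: 1044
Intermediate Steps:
Y = -1084
C(u) = -40
C(v(-3 + 1*4)) - Y = -40 - 1*(-1084) = -40 + 1084 = 1044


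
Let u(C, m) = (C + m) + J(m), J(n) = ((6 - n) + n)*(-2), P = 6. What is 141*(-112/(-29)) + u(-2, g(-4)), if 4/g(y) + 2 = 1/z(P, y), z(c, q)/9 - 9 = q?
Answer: 1364134/2581 ≈ 528.53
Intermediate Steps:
z(c, q) = 81 + 9*q
J(n) = -12 (J(n) = 6*(-2) = -12)
g(y) = 4/(-2 + 1/(81 + 9*y))
u(C, m) = -12 + C + m (u(C, m) = (C + m) - 12 = -12 + C + m)
141*(-112/(-29)) + u(-2, g(-4)) = 141*(-112/(-29)) + (-12 - 2 + 36*(-9 - 1*(-4))/(161 + 18*(-4))) = 141*(-112*(-1/29)) + (-12 - 2 + 36*(-9 + 4)/(161 - 72)) = 141*(112/29) + (-12 - 2 + 36*(-5)/89) = 15792/29 + (-12 - 2 + 36*(1/89)*(-5)) = 15792/29 + (-12 - 2 - 180/89) = 15792/29 - 1426/89 = 1364134/2581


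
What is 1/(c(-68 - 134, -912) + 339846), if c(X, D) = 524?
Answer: 1/340370 ≈ 2.9380e-6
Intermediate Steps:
1/(c(-68 - 134, -912) + 339846) = 1/(524 + 339846) = 1/340370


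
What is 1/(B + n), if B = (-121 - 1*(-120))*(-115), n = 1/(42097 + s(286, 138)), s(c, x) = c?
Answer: 42383/4874046 ≈ 0.0086956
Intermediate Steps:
n = 1/42383 (n = 1/(42097 + 286) = 1/42383 ≈ 2.3594e-5)
B = 115 (B = (-121 + 120)*(-115) = -1*(-115) = 115)
1/(B + n) = 1/(115 + 1/42383) = 1/(4874046/42383) = 42383/4874046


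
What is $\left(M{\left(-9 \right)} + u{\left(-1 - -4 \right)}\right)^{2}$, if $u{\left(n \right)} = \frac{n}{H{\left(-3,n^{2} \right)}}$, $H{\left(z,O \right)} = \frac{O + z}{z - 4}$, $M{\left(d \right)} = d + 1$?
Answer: $\frac{529}{4} \approx 132.25$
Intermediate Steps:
$M{\left(d \right)} = 1 + d$
$H{\left(z,O \right)} = \frac{O + z}{-4 + z}$
$u{\left(n \right)} = \frac{n}{\frac{3}{7} - \frac{n^{2}}{7}}$ ($u{\left(n \right)} = \frac{n}{\frac{1}{-4 - 3} \left(n^{2} - 3\right)} = \frac{n}{\frac{1}{-7} \left(-3 + n^{2}\right)} = \frac{n}{\left(- \frac{1}{7}\right) \left(-3 + n^{2}\right)} = \frac{n}{\frac{3}{7} - \frac{n^{2}}{7}}$)
$\left(M{\left(-9 \right)} + u{\left(-1 - -4 \right)}\right)^{2} = \left(\left(1 - 9\right) - \frac{7 \left(-1 - -4\right)}{-3 + \left(-1 - -4\right)^{2}}\right)^{2} = \left(-8 - \frac{7 \left(-1 + 4\right)}{-3 + \left(-1 + 4\right)^{2}}\right)^{2} = \left(-8 - \frac{21}{-3 + 3^{2}}\right)^{2} = \left(-8 - \frac{21}{-3 + 9}\right)^{2} = \left(-8 - \frac{21}{6}\right)^{2} = \left(-8 - 21 \cdot \frac{1}{6}\right)^{2} = \left(-8 - \frac{7}{2}\right)^{2} = \left(- \frac{23}{2}\right)^{2} = \frac{529}{4}$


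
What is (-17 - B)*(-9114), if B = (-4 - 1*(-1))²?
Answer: 236964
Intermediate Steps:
B = 9 (B = (-4 + 1)² = (-3)² = 9)
(-17 - B)*(-9114) = (-17 - 1*9)*(-9114) = (-17 - 9)*(-9114) = -26*(-9114) = 236964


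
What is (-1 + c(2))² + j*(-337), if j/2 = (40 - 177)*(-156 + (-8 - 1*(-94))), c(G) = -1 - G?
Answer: -6463644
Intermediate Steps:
j = 19180 (j = 2*((40 - 177)*(-156 + (-8 - 1*(-94)))) = 2*(-137*(-156 + (-8 + 94))) = 2*(-137*(-156 + 86)) = 2*(-137*(-70)) = 2*9590 = 19180)
(-1 + c(2))² + j*(-337) = (-1 + (-1 - 1*2))² + 19180*(-337) = (-1 + (-1 - 2))² - 6463660 = (-1 - 3)² - 6463660 = (-4)² - 6463660 = 16 - 6463660 = -6463644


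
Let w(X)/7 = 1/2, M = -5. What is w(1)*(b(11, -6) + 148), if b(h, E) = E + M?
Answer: 959/2 ≈ 479.50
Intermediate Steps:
b(h, E) = -5 + E (b(h, E) = E - 5 = -5 + E)
w(X) = 7/2
w(1)*(b(11, -6) + 148) = 7*((-5 - 6) + 148)/2 = 7*(-11 + 148)/2 = (7/2)*137 = 959/2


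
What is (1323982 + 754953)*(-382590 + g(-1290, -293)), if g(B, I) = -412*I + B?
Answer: -547100850340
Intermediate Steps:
g(B, I) = B - 412*I
(1323982 + 754953)*(-382590 + g(-1290, -293)) = (1323982 + 754953)*(-382590 + (-1290 - 412*(-293))) = 2078935*(-382590 + (-1290 + 120716)) = 2078935*(-382590 + 119426) = 2078935*(-263164) = -547100850340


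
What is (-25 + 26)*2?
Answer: 2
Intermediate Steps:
(-25 + 26)*2 = 1*2 = 2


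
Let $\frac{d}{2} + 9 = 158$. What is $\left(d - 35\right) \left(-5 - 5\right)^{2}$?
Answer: $26300$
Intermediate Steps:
$d = 298$ ($d = -18 + 2 \cdot 158 = -18 + 316 = 298$)
$\left(d - 35\right) \left(-5 - 5\right)^{2} = \left(298 - 35\right) \left(-5 - 5\right)^{2} = 263 \left(-10\right)^{2} = 263 \cdot 100 = 26300$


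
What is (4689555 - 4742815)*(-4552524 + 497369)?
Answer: 215977555300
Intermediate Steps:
(4689555 - 4742815)*(-4552524 + 497369) = -53260*(-4055155) = 215977555300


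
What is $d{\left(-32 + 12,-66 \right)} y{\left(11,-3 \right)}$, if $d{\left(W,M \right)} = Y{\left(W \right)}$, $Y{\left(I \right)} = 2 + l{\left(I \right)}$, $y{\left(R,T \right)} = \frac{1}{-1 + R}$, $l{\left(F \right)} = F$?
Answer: $- \frac{9}{5} \approx -1.8$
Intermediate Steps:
$Y{\left(I \right)} = 2 + I$
$d{\left(W,M \right)} = 2 + W$
$d{\left(-32 + 12,-66 \right)} y{\left(11,-3 \right)} = \frac{2 + \left(-32 + 12\right)}{-1 + 11} = \frac{2 - 20}{10} = \left(-18\right) \frac{1}{10} = - \frac{9}{5}$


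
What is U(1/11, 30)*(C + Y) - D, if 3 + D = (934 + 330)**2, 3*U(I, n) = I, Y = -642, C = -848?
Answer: -52725359/33 ≈ -1.5977e+6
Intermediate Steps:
U(I, n) = I/3
D = 1597693 (D = -3 + (934 + 330)**2 = -3 + 1264**2 = -3 + 1597696 = 1597693)
U(1/11, 30)*(C + Y) - D = ((1/3)/11)*(-848 - 642) - 1*1597693 = ((1/3)*(1/11))*(-1490) - 1597693 = (1/33)*(-1490) - 1597693 = -1490/33 - 1597693 = -52725359/33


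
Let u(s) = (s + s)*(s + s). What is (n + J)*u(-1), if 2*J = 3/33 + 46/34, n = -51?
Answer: -37608/187 ≈ -201.11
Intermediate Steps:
u(s) = 4*s² (u(s) = (2*s)*(2*s) = 4*s²)
J = 135/187 (J = (3/33 + 46/34)/2 = (3*(1/33) + 46*(1/34))/2 = (1/11 + 23/17)/2 = (½)*(270/187) = 135/187 ≈ 0.72192)
(n + J)*u(-1) = (-51 + 135/187)*(4*(-1)²) = -37608/187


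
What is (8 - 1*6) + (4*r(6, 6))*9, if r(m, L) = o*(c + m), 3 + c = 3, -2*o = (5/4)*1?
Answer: -133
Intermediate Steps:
o = -5/8 (o = -5/4/2 = -5*(¼)/2 = -5/8 ≈ -0.62500)
c = 0 (c = -3 + 3 = 0)
r(m, L) = -5*m/8 (r(m, L) = -5*(0 + m)/8 = -5*m/8)
(8 - 1*6) + (4*r(6, 6))*9 = (8 - 1*6) + (4*(-5/8*6))*9 = (8 - 6) + (4*(-15/4))*9 = 2 - 15*9 = 2 - 135 = -133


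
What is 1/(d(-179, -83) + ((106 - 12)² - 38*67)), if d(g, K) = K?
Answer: 1/6207 ≈ 0.00016111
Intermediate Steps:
1/(d(-179, -83) + ((106 - 12)² - 38*67)) = 1/(-83 + ((106 - 12)² - 38*67)) = 1/(-83 + (94² - 2546)) = 1/(-83 + (8836 - 2546)) = 1/(-83 + 6290) = 1/6207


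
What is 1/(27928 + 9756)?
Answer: 1/37684 ≈ 2.6536e-5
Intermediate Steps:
1/(27928 + 9756) = 1/37684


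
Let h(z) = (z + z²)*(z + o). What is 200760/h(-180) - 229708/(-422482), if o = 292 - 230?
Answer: 3285513089/6692748603 ≈ 0.49091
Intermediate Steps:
o = 62
h(z) = (62 + z)*(z + z²) (h(z) = (z + z²)*(z + 62) = (z + z²)*(62 + z) = (62 + z)*(z + z²))
200760/h(-180) - 229708/(-422482) = 200760/((-180*(62 + (-180)² + 63*(-180)))) - 229708/(-422482) = 200760/((-180*(62 + 32400 - 11340))) - 229708*(-1/422482) = 200760/((-180*21122)) + 114854/211241 = 200760/(-3801960) + 114854/211241 = 200760*(-1/3801960) + 114854/211241 = -1673/31683 + 114854/211241 = 3285513089/6692748603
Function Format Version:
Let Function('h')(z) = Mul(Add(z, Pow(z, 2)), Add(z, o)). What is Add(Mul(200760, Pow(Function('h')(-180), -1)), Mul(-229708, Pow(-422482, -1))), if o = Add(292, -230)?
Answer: Rational(3285513089, 6692748603) ≈ 0.49091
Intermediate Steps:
o = 62
Function('h')(z) = Mul(Add(62, z), Add(z, Pow(z, 2))) (Function('h')(z) = Mul(Add(z, Pow(z, 2)), Add(z, 62)) = Mul(Add(z, Pow(z, 2)), Add(62, z)) = Mul(Add(62, z), Add(z, Pow(z, 2))))
Add(Mul(200760, Pow(Function('h')(-180), -1)), Mul(-229708, Pow(-422482, -1))) = Add(Mul(200760, Pow(Mul(-180, Add(62, Pow(-180, 2), Mul(63, -180))), -1)), Mul(-229708, Pow(-422482, -1))) = Add(Mul(200760, Pow(Mul(-180, Add(62, 32400, -11340)), -1)), Mul(-229708, Rational(-1, 422482))) = Add(Mul(200760, Pow(Mul(-180, 21122), -1)), Rational(114854, 211241)) = Add(Mul(200760, Pow(-3801960, -1)), Rational(114854, 211241)) = Add(Mul(200760, Rational(-1, 3801960)), Rational(114854, 211241)) = Add(Rational(-1673, 31683), Rational(114854, 211241)) = Rational(3285513089, 6692748603)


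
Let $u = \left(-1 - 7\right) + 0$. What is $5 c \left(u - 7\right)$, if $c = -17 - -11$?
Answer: $450$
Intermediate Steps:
$c = -6$ ($c = -17 + 11 = -6$)
$u = -8$ ($u = -8 + 0 = -8$)
$5 c \left(u - 7\right) = 5 \left(-6\right) \left(-8 - 7\right) = - 30 \left(-8 - 7\right) = \left(-30\right) \left(-15\right) = 450$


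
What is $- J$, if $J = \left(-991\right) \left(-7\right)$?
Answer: $-6937$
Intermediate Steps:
$J = 6937$
$- J = \left(-1\right) 6937 = -6937$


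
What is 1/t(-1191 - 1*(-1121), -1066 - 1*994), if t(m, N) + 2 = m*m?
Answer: 1/4898 ≈ 0.00020417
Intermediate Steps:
t(m, N) = -2 + m² (t(m, N) = -2 + m*m = -2 + m²)
1/t(-1191 - 1*(-1121), -1066 - 1*994) = 1/(-2 + (-1191 - 1*(-1121))²) = 1/(-2 + (-1191 + 1121)²) = 1/(-2 + (-70)²) = 1/(-2 + 4900) = 1/4898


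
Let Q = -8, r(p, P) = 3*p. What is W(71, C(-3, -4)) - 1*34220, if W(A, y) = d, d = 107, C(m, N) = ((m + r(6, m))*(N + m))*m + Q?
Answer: -34113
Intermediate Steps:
C(m, N) = -8 + m*(18 + m)*(N + m) (C(m, N) = ((m + 3*6)*(N + m))*m - 8 = ((m + 18)*(N + m))*m - 8 = ((18 + m)*(N + m))*m - 8 = m*(18 + m)*(N + m) - 8 = -8 + m*(18 + m)*(N + m))
W(A, y) = 107
W(71, C(-3, -4)) - 1*34220 = 107 - 1*34220 = 107 - 34220 = -34113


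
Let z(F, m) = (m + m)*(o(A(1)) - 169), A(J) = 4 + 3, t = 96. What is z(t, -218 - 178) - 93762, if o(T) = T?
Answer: 34542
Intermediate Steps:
A(J) = 7
z(F, m) = -324*m (z(F, m) = (m + m)*(7 - 169) = (2*m)*(-162) = -324*m)
z(t, -218 - 178) - 93762 = -324*(-218 - 178) - 93762 = -324*(-396) - 93762 = 128304 - 93762 = 34542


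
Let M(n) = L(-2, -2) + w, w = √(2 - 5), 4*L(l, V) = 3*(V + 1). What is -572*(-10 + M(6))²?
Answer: -257543/4 + 12298*I*√3 ≈ -64386.0 + 21301.0*I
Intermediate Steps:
L(l, V) = ¾ + 3*V/4 (L(l, V) = (3*(V + 1))/4 = (3*(1 + V))/4 = (3 + 3*V)/4 = ¾ + 3*V/4)
w = I*√3 (w = √(-3) = I*√3 ≈ 1.732*I)
M(n) = -¾ + I*√3 (M(n) = (¾ + (¾)*(-2)) + I*√3 = (¾ - 3/2) + I*√3 = -¾ + I*√3)
-572*(-10 + M(6))² = -572*(-10 + (-¾ + I*√3))² = -572*(-43/4 + I*√3)²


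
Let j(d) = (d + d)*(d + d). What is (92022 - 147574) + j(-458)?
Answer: 783504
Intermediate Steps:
j(d) = 4*d**2 (j(d) = (2*d)*(2*d) = 4*d**2)
(92022 - 147574) + j(-458) = (92022 - 147574) + 4*(-458)**2 = -55552 + 4*209764 = -55552 + 839056 = 783504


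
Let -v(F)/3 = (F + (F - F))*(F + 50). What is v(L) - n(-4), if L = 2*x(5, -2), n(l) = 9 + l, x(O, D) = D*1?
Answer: 547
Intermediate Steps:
x(O, D) = D
L = -4 (L = 2*(-2) = -4)
v(F) = -3*F*(50 + F) (v(F) = -3*(F + (F - F))*(F + 50) = -3*(F + 0)*(50 + F) = -3*F*(50 + F))
v(L) - n(-4) = -3*(-4)*(50 - 4) - (9 - 4) = -3*(-4)*46 - 1*5 = 552 - 5 = 547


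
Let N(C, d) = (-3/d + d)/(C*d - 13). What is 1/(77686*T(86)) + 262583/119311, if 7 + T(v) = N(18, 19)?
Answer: 126470921524743/57465200831722 ≈ 2.2008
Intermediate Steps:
N(C, d) = (d - 3/d)/(-13 + C*d)
T(v) = -43399/6251 (T(v) = -7 + (-3 + 19²)/(19*(-13 + 18*19)) = -7 + (-3 + 361)/(19*(-13 + 342)) = -7 + (1/19)*358/329 = -7 + (1/19)*(1/329)*358 = -7 + 358/6251 = -43399/6251)
1/(77686*T(86)) + 262583/119311 = 1/(77686*(-43399/6251)) + 262583/119311 = (1/77686)*(-6251/43399) + 262583*(1/119311) = -893/481642102 + 262583/119311 = 126470921524743/57465200831722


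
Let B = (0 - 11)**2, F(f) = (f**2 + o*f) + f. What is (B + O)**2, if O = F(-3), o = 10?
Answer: 9409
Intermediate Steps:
F(f) = f**2 + 11*f (F(f) = (f**2 + 10*f) + f = f**2 + 11*f)
O = -24 (O = -3*(11 - 3) = -3*8 = -24)
B = 121 (B = (-11)**2 = 121)
(B + O)**2 = (121 - 24)**2 = 97**2 = 9409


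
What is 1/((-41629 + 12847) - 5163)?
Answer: -1/33945 ≈ -2.9459e-5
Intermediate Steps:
1/((-41629 + 12847) - 5163) = 1/(-28782 - 5163) = 1/(-33945) = -1/33945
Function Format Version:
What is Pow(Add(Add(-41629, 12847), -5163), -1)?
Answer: Rational(-1, 33945) ≈ -2.9459e-5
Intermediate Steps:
Pow(Add(Add(-41629, 12847), -5163), -1) = Pow(Add(-28782, -5163), -1) = Pow(-33945, -1) = Rational(-1, 33945)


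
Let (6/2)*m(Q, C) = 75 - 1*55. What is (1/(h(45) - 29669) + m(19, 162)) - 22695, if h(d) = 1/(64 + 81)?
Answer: -292815902695/12906012 ≈ -22688.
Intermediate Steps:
h(d) = 1/145
m(Q, C) = 20/3 (m(Q, C) = (75 - 1*55)/3 = (75 - 55)/3 = (⅓)*20 = 20/3)
(1/(h(45) - 29669) + m(19, 162)) - 22695 = (1/(1/145 - 29669) + 20/3) - 22695 = (1/(-4302004/145) + 20/3) - 22695 = (-145/4302004 + 20/3) - 22695 = 86039645/12906012 - 22695 = -292815902695/12906012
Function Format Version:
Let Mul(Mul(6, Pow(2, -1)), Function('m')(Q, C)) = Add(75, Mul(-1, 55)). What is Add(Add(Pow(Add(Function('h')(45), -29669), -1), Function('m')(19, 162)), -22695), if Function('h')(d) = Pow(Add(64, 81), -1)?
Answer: Rational(-292815902695, 12906012) ≈ -22688.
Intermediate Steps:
Function('h')(d) = Rational(1, 145) (Function('h')(d) = Pow(145, -1) = Rational(1, 145))
Function('m')(Q, C) = Rational(20, 3) (Function('m')(Q, C) = Mul(Rational(1, 3), Add(75, Mul(-1, 55))) = Mul(Rational(1, 3), Add(75, -55)) = Mul(Rational(1, 3), 20) = Rational(20, 3))
Add(Add(Pow(Add(Function('h')(45), -29669), -1), Function('m')(19, 162)), -22695) = Add(Add(Pow(Add(Rational(1, 145), -29669), -1), Rational(20, 3)), -22695) = Add(Add(Pow(Rational(-4302004, 145), -1), Rational(20, 3)), -22695) = Add(Add(Rational(-145, 4302004), Rational(20, 3)), -22695) = Add(Rational(86039645, 12906012), -22695) = Rational(-292815902695, 12906012)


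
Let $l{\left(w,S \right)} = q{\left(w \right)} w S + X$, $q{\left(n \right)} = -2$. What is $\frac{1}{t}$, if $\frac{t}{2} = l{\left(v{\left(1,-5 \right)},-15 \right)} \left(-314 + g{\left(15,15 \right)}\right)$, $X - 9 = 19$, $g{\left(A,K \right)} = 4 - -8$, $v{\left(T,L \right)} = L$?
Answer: $\frac{1}{73688} \approx 1.3571 \cdot 10^{-5}$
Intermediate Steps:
$g{\left(A,K \right)} = 12$ ($g{\left(A,K \right)} = 4 + 8 = 12$)
$X = 28$ ($X = 9 + 19 = 28$)
$l{\left(w,S \right)} = 28 - 2 S w$ ($l{\left(w,S \right)} = - 2 w S + 28 = - 2 S w + 28 = 28 - 2 S w$)
$t = 73688$ ($t = 2 \left(28 - \left(-30\right) \left(-5\right)\right) \left(-314 + 12\right) = 2 \left(28 - 150\right) \left(-302\right) = 2 \left(\left(-122\right) \left(-302\right)\right) = 2 \cdot 36844 = 73688$)
$\frac{1}{t} = \frac{1}{73688}$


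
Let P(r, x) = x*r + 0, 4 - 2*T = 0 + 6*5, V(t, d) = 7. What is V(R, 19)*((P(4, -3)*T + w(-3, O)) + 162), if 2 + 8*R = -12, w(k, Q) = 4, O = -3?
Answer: 2254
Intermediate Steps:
R = -7/4 (R = -¼ + (⅛)*(-12) = -¼ - 3/2 = -7/4 ≈ -1.7500)
T = -13 (T = 2 - (0 + 6*5)/2 = 2 - (0 + 30)/2 = 2 - ½*30 = 2 - 15 = -13)
P(r, x) = r*x (P(r, x) = r*x + 0 = r*x)
V(R, 19)*((P(4, -3)*T + w(-3, O)) + 162) = 7*(((4*(-3))*(-13) + 4) + 162) = 7*((-12*(-13) + 4) + 162) = 7*((156 + 4) + 162) = 7*(160 + 162) = 7*322 = 2254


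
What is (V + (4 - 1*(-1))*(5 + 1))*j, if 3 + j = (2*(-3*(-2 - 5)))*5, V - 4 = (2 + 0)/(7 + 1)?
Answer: 28359/4 ≈ 7089.8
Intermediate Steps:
V = 17/4 (V = 4 + (2 + 0)/(7 + 1) = 4 + 2/8 = 4 + 2*(⅛) = 4 + ¼ = 17/4 ≈ 4.2500)
j = 207 (j = -3 + (2*(-3*(-2 - 5)))*5 = -3 + (2*(-3*(-7)))*5 = -3 + (2*21)*5 = -3 + 42*5 = -3 + 210 = 207)
(V + (4 - 1*(-1))*(5 + 1))*j = (17/4 + (4 - 1*(-1))*(5 + 1))*207 = (17/4 + (4 + 1)*6)*207 = (17/4 + 5*6)*207 = (17/4 + 30)*207 = (137/4)*207 = 28359/4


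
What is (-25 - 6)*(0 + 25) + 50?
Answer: -725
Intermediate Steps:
(-25 - 6)*(0 + 25) + 50 = -31*25 + 50 = -775 + 50 = -725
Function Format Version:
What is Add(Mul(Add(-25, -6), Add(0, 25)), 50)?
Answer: -725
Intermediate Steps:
Add(Mul(Add(-25, -6), Add(0, 25)), 50) = Add(Mul(-31, 25), 50) = Add(-775, 50) = -725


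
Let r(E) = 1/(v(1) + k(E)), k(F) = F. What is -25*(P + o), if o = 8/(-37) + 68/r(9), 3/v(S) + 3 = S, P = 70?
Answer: -536300/37 ≈ -14495.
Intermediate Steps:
v(S) = 3/(-3 + S)
r(E) = 1/(-3/2 + E) (r(E) = 1/(3/(-3 + 1) + E) = 1/(3/(-2) + E) = 1/(3*(-½) + E) = 1/(-3/2 + E))
o = 18862/37 (o = 8/(-37) + 68/((2/(-3 + 2*9))) = 8*(-1/37) + 68/((2/(-3 + 18))) = -8/37 + 68/((2/15)) = -8/37 + 68/((2*(1/15))) = -8/37 + 68/(2/15) = -8/37 + 68*(15/2) = -8/37 + 510 = 18862/37 ≈ 509.78)
-25*(P + o) = -25*(70 + 18862/37) = -25*21452/37 = -536300/37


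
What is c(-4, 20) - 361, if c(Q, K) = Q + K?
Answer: -345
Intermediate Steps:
c(Q, K) = K + Q
c(-4, 20) - 361 = (20 - 4) - 361 = 16 - 361 = -345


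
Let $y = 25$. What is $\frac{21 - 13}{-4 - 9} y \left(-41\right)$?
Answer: $\frac{8200}{13} \approx 630.77$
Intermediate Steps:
$\frac{21 - 13}{-4 - 9} y \left(-41\right) = \frac{21 - 13}{-4 - 9} \cdot 25 \left(-41\right) = \frac{8}{-13} \cdot 25 \left(-41\right) = 8 \left(- \frac{1}{13}\right) 25 \left(-41\right) = \left(- \frac{8}{13}\right) 25 \left(-41\right) = \left(- \frac{200}{13}\right) \left(-41\right) = \frac{8200}{13}$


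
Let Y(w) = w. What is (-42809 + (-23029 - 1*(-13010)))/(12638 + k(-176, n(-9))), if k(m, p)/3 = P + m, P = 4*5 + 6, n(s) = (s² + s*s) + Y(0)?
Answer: -13207/3047 ≈ -4.3344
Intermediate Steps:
n(s) = 2*s² (n(s) = (s² + s*s) + 0 = (s² + s²) + 0 = 2*s² + 0 = 2*s²)
P = 26 (P = 20 + 6 = 26)
k(m, p) = 78 + 3*m (k(m, p) = 3*(26 + m) = 78 + 3*m)
(-42809 + (-23029 - 1*(-13010)))/(12638 + k(-176, n(-9))) = (-42809 + (-23029 - 1*(-13010)))/(12638 + (78 + 3*(-176))) = (-42809 + (-23029 + 13010))/(12638 + (78 - 528)) = (-42809 - 10019)/(12638 - 450) = -52828/12188 = -52828*1/12188 = -13207/3047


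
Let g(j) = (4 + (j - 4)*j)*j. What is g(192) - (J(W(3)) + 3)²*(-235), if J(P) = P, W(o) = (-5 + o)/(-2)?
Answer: 6934960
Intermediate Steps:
W(o) = 5/2 - o/2 (W(o) = (-5 + o)*(-½) = 5/2 - o/2)
g(j) = j*(4 + j*(-4 + j)) (g(j) = (4 + (-4 + j)*j)*j = (4 + j*(-4 + j))*j = j*(4 + j*(-4 + j)))
g(192) - (J(W(3)) + 3)²*(-235) = 192*(4 + 192² - 4*192) - ((5/2 - ½*3) + 3)²*(-235) = 192*(4 + 36864 - 768) - ((5/2 - 3/2) + 3)²*(-235) = 192*36100 - (1 + 3)²*(-235) = 6931200 - 4²*(-235) = 6931200 - 16*(-235) = 6931200 - 1*(-3760) = 6931200 + 3760 = 6934960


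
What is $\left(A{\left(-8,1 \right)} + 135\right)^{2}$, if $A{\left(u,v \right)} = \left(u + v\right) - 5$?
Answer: $15129$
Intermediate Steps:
$A{\left(u,v \right)} = -5 + u + v$
$\left(A{\left(-8,1 \right)} + 135\right)^{2} = \left(\left(-5 - 8 + 1\right) + 135\right)^{2} = \left(-12 + 135\right)^{2} = 123^{2} = 15129$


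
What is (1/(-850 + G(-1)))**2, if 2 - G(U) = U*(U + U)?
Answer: 1/722500 ≈ 1.3841e-6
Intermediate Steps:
G(U) = 2 - 2*U**2 (G(U) = 2 - U*(U + U) = 2 - U*2*U = 2 - 2*U**2)
(1/(-850 + G(-1)))**2 = (1/(-850 + (2 - 2*(-1)**2)))**2 = (1/(-850 + (2 - 2*1)))**2 = (1/(-850 + (2 - 2)))**2 = (1/(-850 + 0))**2 = (1/(-850))**2 = (-1/850)**2 = 1/722500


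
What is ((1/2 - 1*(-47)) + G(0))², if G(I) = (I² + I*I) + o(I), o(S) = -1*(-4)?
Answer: 10609/4 ≈ 2652.3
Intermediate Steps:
o(S) = 4
G(I) = 4 + 2*I² (G(I) = (I² + I*I) + 4 = (I² + I²) + 4 = 2*I² + 4 = 4 + 2*I²)
((1/2 - 1*(-47)) + G(0))² = ((1/2 - 1*(-47)) + (4 + 2*0²))² = ((½ + 47) + (4 + 2*0))² = (95/2 + (4 + 0))² = (95/2 + 4)² = (103/2)² = 10609/4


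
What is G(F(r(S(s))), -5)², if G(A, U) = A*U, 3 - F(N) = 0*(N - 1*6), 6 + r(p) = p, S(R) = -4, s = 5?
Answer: 225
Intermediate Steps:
r(p) = -6 + p
F(N) = 3 (F(N) = 3 - 0*(N - 1*6) = 3 - 0*(N - 6) = 3 - 0*(-6 + N) = 3 - 1*0 = 3 + 0 = 3)
G(F(r(S(s))), -5)² = (3*(-5))² = (-15)² = 225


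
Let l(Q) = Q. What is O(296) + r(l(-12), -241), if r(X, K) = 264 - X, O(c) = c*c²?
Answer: 25934612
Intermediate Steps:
O(c) = c³
O(296) + r(l(-12), -241) = 296³ + (264 - 1*(-12)) = 25934336 + (264 + 12) = 25934336 + 276 = 25934612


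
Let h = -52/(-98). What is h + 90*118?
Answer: 520406/49 ≈ 10621.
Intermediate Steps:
h = 26/49 (h = -52*(-1/98) = 26/49 ≈ 0.53061)
h + 90*118 = 26/49 + 90*118 = 26/49 + 10620 = 520406/49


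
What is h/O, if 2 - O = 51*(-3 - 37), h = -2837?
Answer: -2837/2042 ≈ -1.3893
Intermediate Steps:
O = 2042 (O = 2 - 51*(-3 - 37) = 2 - 51*(-40) = 2 - 1*(-2040) = 2 + 2040 = 2042)
h/O = -2837/2042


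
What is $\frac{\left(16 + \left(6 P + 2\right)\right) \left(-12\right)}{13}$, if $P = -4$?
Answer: $\frac{72}{13} \approx 5.5385$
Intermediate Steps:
$\frac{\left(16 + \left(6 P + 2\right)\right) \left(-12\right)}{13} = \frac{\left(16 + \left(6 \left(-4\right) + 2\right)\right) \left(-12\right)}{13} = \left(16 + \left(-24 + 2\right)\right) \left(-12\right) \frac{1}{13} = \left(16 - 22\right) \left(-12\right) \frac{1}{13} = \left(-6\right) \left(-12\right) \frac{1}{13} = 72 \cdot \frac{1}{13} = \frac{72}{13}$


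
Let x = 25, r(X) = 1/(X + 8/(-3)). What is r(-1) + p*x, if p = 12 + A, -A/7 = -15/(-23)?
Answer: 46956/253 ≈ 185.60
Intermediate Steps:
A = -105/23 (A = -(-105)/(-23) = -(-105)*(-1)/23 = -7*15/23 = -105/23 ≈ -4.5652)
r(X) = 1/(-8/3 + X) (r(X) = 1/(X + 8*(-⅓)) = 1/(X - 8/3) = 1/(-8/3 + X))
p = 171/23 (p = 12 - 105/23 = 171/23 ≈ 7.4348)
r(-1) + p*x = 3/(-8 + 3*(-1)) + (171/23)*25 = 3/(-8 - 3) + 4275/23 = 3/(-11) + 4275/23 = 3*(-1/11) + 4275/23 = -3/11 + 4275/23 = 46956/253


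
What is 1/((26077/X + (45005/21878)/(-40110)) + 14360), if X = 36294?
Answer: 353877218828/5081931102672471 ≈ 6.9634e-5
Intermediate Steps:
1/((26077/X + (45005/21878)/(-40110)) + 14360) = 1/((26077/36294 + (45005/21878)/(-40110)) + 14360) = 1/((26077*(1/36294) + (45005*(1/21878))*(-1/40110)) + 14360) = 1/((26077/36294 + (45005/21878)*(-1/40110)) + 14360) = 1/((26077/36294 - 9001/175505316) + 14360) = 1/(254240302391/353877218828 + 14360) = 1/(5081931102672471/353877218828) = 353877218828/5081931102672471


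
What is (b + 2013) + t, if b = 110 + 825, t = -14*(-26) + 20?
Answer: 3332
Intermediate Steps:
t = 384 (t = 364 + 20 = 384)
b = 935
(b + 2013) + t = (935 + 2013) + 384 = 2948 + 384 = 3332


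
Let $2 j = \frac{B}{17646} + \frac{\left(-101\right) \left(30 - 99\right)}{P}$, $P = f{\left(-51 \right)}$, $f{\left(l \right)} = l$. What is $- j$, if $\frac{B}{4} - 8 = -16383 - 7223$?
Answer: $\frac{417611}{5882} \approx 70.998$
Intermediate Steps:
$B = -94392$ ($B = 32 + 4 \left(-16383 - 7223\right) = 32 + 4 \left(-23606\right) = 32 - 94424 = -94392$)
$P = -51$
$j = - \frac{417611}{5882}$ ($j = \frac{- \frac{94392}{17646} + \frac{\left(-101\right) \left(30 - 99\right)}{-51}}{2} = \frac{\left(-94392\right) \frac{1}{17646} + \left(-101\right) \left(-69\right) \left(- \frac{1}{51}\right)}{2} = \frac{- \frac{15732}{2941} + 6969 \left(- \frac{1}{51}\right)}{2} = \frac{- \frac{15732}{2941} - \frac{2323}{17}}{2} = \frac{1}{2} \left(- \frac{417611}{2941}\right) = - \frac{417611}{5882} \approx -70.998$)
$- j = \left(-1\right) \left(- \frac{417611}{5882}\right) = \frac{417611}{5882}$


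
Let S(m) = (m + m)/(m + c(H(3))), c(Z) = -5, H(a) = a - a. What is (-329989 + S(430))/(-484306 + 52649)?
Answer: 28048893/36690845 ≈ 0.76447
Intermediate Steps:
H(a) = 0
S(m) = 2*m/(-5 + m) (S(m) = (m + m)/(m - 5) = (2*m)/(-5 + m) = 2*m/(-5 + m))
(-329989 + S(430))/(-484306 + 52649) = (-329989 + 2*430/(-5 + 430))/(-484306 + 52649) = (-329989 + 2*430/425)/(-431657) = (-329989 + 2*430*(1/425))*(-1/431657) = (-329989 + 172/85)*(-1/431657) = -28048893/85*(-1/431657) = 28048893/36690845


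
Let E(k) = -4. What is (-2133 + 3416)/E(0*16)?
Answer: -1283/4 ≈ -320.75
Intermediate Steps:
(-2133 + 3416)/E(0*16) = (-2133 + 3416)/(-4) = 1283*(-1/4) = -1283/4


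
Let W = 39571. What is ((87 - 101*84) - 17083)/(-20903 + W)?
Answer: -490/359 ≈ -1.3649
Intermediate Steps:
((87 - 101*84) - 17083)/(-20903 + W) = ((87 - 101*84) - 17083)/(-20903 + 39571) = ((87 - 8484) - 17083)/18668 = (-8397 - 17083)*(1/18668) = -25480*1/18668 = -490/359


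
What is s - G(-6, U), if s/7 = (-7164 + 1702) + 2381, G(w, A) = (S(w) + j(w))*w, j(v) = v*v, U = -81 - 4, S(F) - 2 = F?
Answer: -21375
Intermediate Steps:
S(F) = 2 + F
U = -85
j(v) = v**2
G(w, A) = w*(2 + w + w**2) (G(w, A) = ((2 + w) + w**2)*w = (2 + w + w**2)*w = w*(2 + w + w**2))
s = -21567 (s = 7*((-7164 + 1702) + 2381) = 7*(-5462 + 2381) = 7*(-3081) = -21567)
s - G(-6, U) = -21567 - (-6)*(2 - 6 + (-6)**2) = -21567 - (-6)*(2 - 6 + 36) = -21567 - (-6)*32 = -21567 - 1*(-192) = -21567 + 192 = -21375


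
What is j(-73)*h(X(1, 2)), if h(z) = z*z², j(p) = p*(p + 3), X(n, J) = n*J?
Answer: 40880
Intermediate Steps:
X(n, J) = J*n
j(p) = p*(3 + p)
h(z) = z³
j(-73)*h(X(1, 2)) = (-73*(3 - 73))*(2*1)³ = -73*(-70)*2³ = 5110*8 = 40880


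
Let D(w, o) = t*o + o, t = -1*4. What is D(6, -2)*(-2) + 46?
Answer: 34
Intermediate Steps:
t = -4
D(w, o) = -3*o (D(w, o) = -4*o + o = -3*o)
D(6, -2)*(-2) + 46 = -3*(-2)*(-2) + 46 = 6*(-2) + 46 = -12 + 46 = 34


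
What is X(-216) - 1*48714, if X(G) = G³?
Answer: -10126410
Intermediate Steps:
X(-216) - 1*48714 = (-216)³ - 1*48714 = -10077696 - 48714 = -10126410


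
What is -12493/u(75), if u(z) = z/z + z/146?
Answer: -140306/17 ≈ -8253.3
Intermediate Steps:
u(z) = 1 + z/146 (u(z) = 1 + z*(1/146) = 1 + z/146)
-12493/u(75) = -12493/(1 + (1/146)*75) = -12493/(1 + 75/146) = -12493/221/146 = -12493*146/221 = -140306/17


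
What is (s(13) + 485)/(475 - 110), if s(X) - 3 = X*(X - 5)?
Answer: 592/365 ≈ 1.6219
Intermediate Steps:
s(X) = 3 + X*(-5 + X) (s(X) = 3 + X*(X - 5) = 3 + X*(-5 + X))
(s(13) + 485)/(475 - 110) = ((3 + 13**2 - 5*13) + 485)/(475 - 110) = ((3 + 169 - 65) + 485)/365 = (107 + 485)*(1/365) = 592*(1/365) = 592/365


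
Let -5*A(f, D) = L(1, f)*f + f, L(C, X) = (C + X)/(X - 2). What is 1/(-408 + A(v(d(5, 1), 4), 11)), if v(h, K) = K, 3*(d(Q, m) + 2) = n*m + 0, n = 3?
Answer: -5/2054 ≈ -0.0024343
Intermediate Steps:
d(Q, m) = -2 + m (d(Q, m) = -2 + (3*m + 0)/3 = -2 + (3*m)/3 = -2 + m)
L(C, X) = (C + X)/(-2 + X)
A(f, D) = -f/5 - f*(1 + f)/(5*(-2 + f)) (A(f, D) = -(((1 + f)/(-2 + f))*f + f)/5 = -(f*(1 + f)/(-2 + f) + f)/5 = -(f + f*(1 + f)/(-2 + f))/5 = -f/5 - f*(1 + f)/(5*(-2 + f)))
1/(-408 + A(v(d(5, 1), 4), 11)) = 1/(-408 + (1/5)*4*(1 - 2*4)/(-2 + 4)) = 1/(-408 + (1/5)*4*(1 - 8)/2) = 1/(-408 + (1/5)*4*(1/2)*(-7)) = 1/(-408 - 14/5) = 1/(-2054/5) = -5/2054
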